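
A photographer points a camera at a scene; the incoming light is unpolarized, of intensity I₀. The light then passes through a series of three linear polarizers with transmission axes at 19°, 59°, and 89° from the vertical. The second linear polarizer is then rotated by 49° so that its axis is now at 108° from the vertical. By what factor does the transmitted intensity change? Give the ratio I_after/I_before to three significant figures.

Before rotation:
Unpolarized light through the first polarizer → I₁ = ½ I₀, now polarized at 19°.
I₂ = I₁ cos²(59° − 19°) = 0.5 I₀ · cos²(40°) = 0.2934 I₀.
I₃ = I₂ cos²(89° − 59°) = 0.2934 I₀ · cos²(30°) = 0.2201 I₀.
After rotation:
Unpolarized light through the first polarizer → I₁ = ½ I₀, now polarized at 19°.
I₂ = I₁ cos²(108° − 19°) = 0.5 I₀ · cos²(89°) = 0.0001523 I₀.
I₃ = I₂ cos²(89° − 108°) = 0.0001523 I₀ · cos²(19°) = 0.0001362 I₀.
Ratio = 0.0001362 / 0.2201 = 0.0006187.

I_new/I_old ≈ 0.000619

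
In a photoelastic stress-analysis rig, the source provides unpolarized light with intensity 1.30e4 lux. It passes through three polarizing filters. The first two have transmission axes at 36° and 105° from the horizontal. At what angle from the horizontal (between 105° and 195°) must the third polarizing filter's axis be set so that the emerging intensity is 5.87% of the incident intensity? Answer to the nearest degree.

θ ≈ 122°

Unpolarized light through the first polarizer → I₁ = ½ I₀, now polarized at 36°.
I₂ = I₁ cos²(105° − 36°) = 0.5 I₀ · cos²(69°) = 0.06421 I₀.
Need I₃/I₀ = 0.0587, so cos²(θ − 105°) = 0.0587 / 0.06421 = 0.9141.
θ − 105° = arccos(√0.9141) = 17.0°, giving θ ≈ 105 + 17.0 = 122.0°.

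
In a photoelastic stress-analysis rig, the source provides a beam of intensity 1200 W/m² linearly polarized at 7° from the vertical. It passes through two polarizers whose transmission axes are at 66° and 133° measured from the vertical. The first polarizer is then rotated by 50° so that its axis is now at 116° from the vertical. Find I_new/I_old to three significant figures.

I_new/I_old ≈ 2.39

Before rotation:
I₁ = I₀ cos²(66° − 7°) = I₀ cos²(59°) = 0.2653 I₀.
I₂ = I₁ cos²(133° − 66°) = 0.2653 I₀ · cos²(67°) = 0.0405 I₀.
After rotation:
I₁ = I₀ cos²(116° − 7°) = I₀ cos²(71°) = 0.106 I₀.
I₂ = I₁ cos²(133° − 116°) = 0.106 I₀ · cos²(17°) = 0.09693 I₀.
Ratio = 0.09693 / 0.0405 = 2.394.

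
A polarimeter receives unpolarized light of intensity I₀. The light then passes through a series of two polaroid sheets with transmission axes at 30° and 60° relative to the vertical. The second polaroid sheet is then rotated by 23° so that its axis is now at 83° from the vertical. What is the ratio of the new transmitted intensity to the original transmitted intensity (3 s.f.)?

I_new/I_old ≈ 0.483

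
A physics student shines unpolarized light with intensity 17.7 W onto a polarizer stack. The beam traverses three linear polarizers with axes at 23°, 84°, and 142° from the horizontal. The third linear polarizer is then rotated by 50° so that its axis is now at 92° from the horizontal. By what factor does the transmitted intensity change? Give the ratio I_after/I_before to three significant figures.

I_new/I_old ≈ 3.49

Before rotation:
Unpolarized light through the first polarizer → I₁ = ½ I₀, now polarized at 23°.
I₂ = I₁ cos²(84° − 23°) = 0.5 I₀ · cos²(61°) = 0.1175 I₀.
I₃ = I₂ cos²(142° − 84°) = 0.1175 I₀ · cos²(58°) = 0.033 I₀.
After rotation:
Unpolarized light through the first polarizer → I₁ = ½ I₀, now polarized at 23°.
I₂ = I₁ cos²(84° − 23°) = 0.5 I₀ · cos²(61°) = 0.1175 I₀.
I₃ = I₂ cos²(92° − 84°) = 0.1175 I₀ · cos²(8°) = 0.1152 I₀.
Ratio = 0.1152 / 0.033 = 3.492.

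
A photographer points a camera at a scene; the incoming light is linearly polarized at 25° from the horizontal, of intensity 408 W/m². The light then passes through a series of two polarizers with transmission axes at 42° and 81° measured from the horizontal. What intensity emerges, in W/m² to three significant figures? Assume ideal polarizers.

I₁ = 408 W/m² · cos²(17°) = 373.1 W/m².
I₂ = I₁ · cos²(39°) = 373.1 · 0.604 = 225.4 W/m².

I ≈ 225 W/m²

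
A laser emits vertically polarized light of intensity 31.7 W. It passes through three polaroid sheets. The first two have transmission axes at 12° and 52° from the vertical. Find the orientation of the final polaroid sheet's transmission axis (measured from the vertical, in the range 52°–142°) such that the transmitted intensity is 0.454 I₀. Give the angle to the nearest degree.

θ ≈ 78°

I₁ = I₀ cos²(12° − 0°) = I₀ cos²(12°) = 0.9568 I₀.
I₂ = I₁ cos²(52° − 12°) = 0.9568 I₀ · cos²(40°) = 0.5615 I₀.
Need I₃/I₀ = 0.454, so cos²(θ − 52°) = 0.454 / 0.5615 = 0.8086.
θ − 52° = arccos(√0.8086) = 25.9°, giving θ ≈ 52 + 25.9 = 77.9°.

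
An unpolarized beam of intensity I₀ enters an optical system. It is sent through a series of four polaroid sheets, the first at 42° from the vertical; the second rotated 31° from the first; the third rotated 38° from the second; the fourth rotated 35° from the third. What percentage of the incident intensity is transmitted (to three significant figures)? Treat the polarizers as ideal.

Unpolarized light through the first polarizer → I₁ = ½ I₀, now polarized at 42°.
I₂ = I₁ cos²(31°) = 0.5 · 0.7347 I₀ = 0.3674 I₀.
I₃ = I₂ cos²(38°) = 0.3674 · 0.621 I₀ = 0.2281 I₀.
I₄ = I₃ cos²(35°) = 0.2281 · 0.671 I₀ = 0.1531 I₀.
That is 15.31% of the incident intensity.

≈ 15.3%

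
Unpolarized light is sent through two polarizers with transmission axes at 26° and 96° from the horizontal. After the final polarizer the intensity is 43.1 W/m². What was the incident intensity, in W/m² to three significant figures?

I₀ ≈ 737 W/m²

Unpolarized light through the first polarizer → I₁ = ½ I₀, now polarized at 26°.
I₂ = I₁ cos²(96° − 26°) = 0.5 I₀ · cos²(70°) = 0.05849 I₀.
So 43.1 W/m² = 0.05849 I₀, giving I₀ = 43.1/0.05849 = 736.9 W/m².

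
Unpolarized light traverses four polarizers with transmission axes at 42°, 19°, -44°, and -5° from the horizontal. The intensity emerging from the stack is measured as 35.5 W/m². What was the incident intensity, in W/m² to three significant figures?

I₀ ≈ 673 W/m²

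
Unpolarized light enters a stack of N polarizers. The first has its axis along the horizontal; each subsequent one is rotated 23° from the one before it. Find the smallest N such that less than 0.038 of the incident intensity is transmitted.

N = 17

First polarizer halves the unpolarized light: factor 1/2.
Each further stage multiplies by cos²(23°) = 0.8473.
After N polarizers: T = 0.5·0.8473^(N−1). Require T < 0.038 ⇒ N−1 > ln(0.038/0.5)/ln(0.8473) = 15.56, so N−1 ≥ 16 and N = 17.
Check: N=17 gives T = 0.0353 < 0.038; N=16 gives T = 0.04166.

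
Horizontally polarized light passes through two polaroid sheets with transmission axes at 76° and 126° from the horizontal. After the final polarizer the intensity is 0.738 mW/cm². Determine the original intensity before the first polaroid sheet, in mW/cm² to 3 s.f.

I₀ ≈ 30.5 mW/cm²

By Malus's law, I₁ = I₀ cos²(76° − 0°) = I₀ cos²(76°) = 0.05853 I₀.
I₂ = I₁ cos²(126° − 76°) = 0.05853 I₀ · cos²(50°) = 0.02418 I₀.
So 0.738 mW/cm² = 0.02418 I₀, giving I₀ = 0.738/0.02418 = 30.52 mW/cm².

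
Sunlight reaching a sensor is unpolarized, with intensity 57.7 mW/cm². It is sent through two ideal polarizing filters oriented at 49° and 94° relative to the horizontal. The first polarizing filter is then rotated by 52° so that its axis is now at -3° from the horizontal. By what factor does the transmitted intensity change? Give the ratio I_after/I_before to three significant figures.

Before rotation:
Unpolarized light through the first polarizer → I₁ = ½ I₀, now polarized at 49°.
I₂ = I₁ cos²(94° − 49°) = 0.5 I₀ · cos²(45°) = 0.25 I₀.
After rotation:
Unpolarized light through the first polarizer → I₁ = ½ I₀, now polarized at -3°.
Angle between axes 1 and 2: 83°. I₂ = 0.5 I₀ · cos²(83°) = 0.007426 I₀.
Ratio = 0.007426 / 0.25 = 0.0297.

I_new/I_old ≈ 0.0297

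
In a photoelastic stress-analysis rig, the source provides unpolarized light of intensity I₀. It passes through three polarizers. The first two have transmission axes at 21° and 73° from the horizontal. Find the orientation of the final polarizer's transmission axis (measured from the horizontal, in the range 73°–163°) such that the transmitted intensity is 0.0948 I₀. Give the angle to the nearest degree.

θ ≈ 118°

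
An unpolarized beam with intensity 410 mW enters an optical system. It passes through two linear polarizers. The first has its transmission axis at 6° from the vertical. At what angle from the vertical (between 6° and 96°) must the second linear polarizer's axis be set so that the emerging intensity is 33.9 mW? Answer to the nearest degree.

Unpolarized light through the first polarizer → I₁ = ½ I₀, now polarized at 6°.
Target fraction: 33.9 / 410 mW = 0.08268 of I₀.
Need I₂/I₀ = 0.08268, so cos²(θ − 6°) = 0.08268 / 0.5 = 0.1654.
θ − 6° = arccos(√0.1654) = 66.0°, giving θ ≈ 6 + 66.0 = 72.0°.

θ ≈ 72°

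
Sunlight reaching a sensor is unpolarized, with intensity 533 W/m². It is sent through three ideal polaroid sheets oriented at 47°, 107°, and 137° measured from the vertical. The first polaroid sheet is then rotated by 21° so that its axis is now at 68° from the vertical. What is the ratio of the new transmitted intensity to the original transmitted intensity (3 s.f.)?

I_new/I_old ≈ 2.42

Before rotation:
Unpolarized light through the first polarizer → I₁ = ½ I₀, now polarized at 47°.
I₂ = I₁ cos²(107° − 47°) = 0.5 I₀ · cos²(60°) = 0.125 I₀.
I₃ = I₂ cos²(137° − 107°) = 0.125 I₀ · cos²(30°) = 0.09375 I₀.
After rotation:
Unpolarized light through the first polarizer → I₁ = ½ I₀, now polarized at 68°.
I₂ = I₁ cos²(107° − 68°) = 0.5 I₀ · cos²(39°) = 0.302 I₀.
I₃ = I₂ cos²(137° − 107°) = 0.302 I₀ · cos²(30°) = 0.2265 I₀.
Ratio = 0.2265 / 0.09375 = 2.416.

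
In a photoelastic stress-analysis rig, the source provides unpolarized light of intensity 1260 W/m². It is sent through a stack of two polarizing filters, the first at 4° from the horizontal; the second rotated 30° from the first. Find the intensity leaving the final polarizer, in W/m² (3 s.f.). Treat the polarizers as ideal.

Unpolarized light through the first polarizer → I₁ = 1260 W/m²/2 = 630 W/m², polarized at 4°.
I₂ = I₁ · cos²(30°) = 630 · 0.75 = 472.5 W/m².

I ≈ 473 W/m²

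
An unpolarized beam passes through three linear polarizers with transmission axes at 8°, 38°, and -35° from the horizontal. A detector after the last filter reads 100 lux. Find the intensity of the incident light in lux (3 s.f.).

I₀ ≈ 3120 lux

Unpolarized light through the first polarizer → I₁ = ½ I₀, now polarized at 8°.
I₂ = I₁ cos²(38° − 8°) = 0.5 I₀ · cos²(30°) = 0.375 I₀.
I₃ = I₂ cos²(-35° − 38°) = 0.375 I₀ · cos²(73°) = 0.03206 I₀.
So 100 lux = 0.03206 I₀, giving I₀ = 100/0.03206 = 3120 lux.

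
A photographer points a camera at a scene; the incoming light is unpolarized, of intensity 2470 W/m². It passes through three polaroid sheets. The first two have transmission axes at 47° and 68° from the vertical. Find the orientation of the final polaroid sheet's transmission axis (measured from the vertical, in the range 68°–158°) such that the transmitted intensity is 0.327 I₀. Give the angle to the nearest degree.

θ ≈ 98°

Unpolarized light through the first polarizer → I₁ = ½ I₀, now polarized at 47°.
I₂ = I₁ cos²(68° − 47°) = 0.5 I₀ · cos²(21°) = 0.4358 I₀.
Need I₃/I₀ = 0.327, so cos²(θ − 68°) = 0.327 / 0.4358 = 0.7504.
θ − 68° = arccos(√0.7504) = 30.0°, giving θ ≈ 68 + 30.0 = 98.0°.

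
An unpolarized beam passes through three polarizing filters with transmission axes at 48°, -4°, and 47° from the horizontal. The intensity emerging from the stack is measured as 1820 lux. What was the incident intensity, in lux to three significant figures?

Unpolarized light through the first polarizer → I₁ = ½ I₀, now polarized at 48°.
I₂ = I₁ cos²(-4° − 48°) = 0.5 I₀ · cos²(52°) = 0.1895 I₀.
I₃ = I₂ cos²(47° + 4°) = 0.1895 I₀ · cos²(51°) = 0.07506 I₀.
So 1820 lux = 0.07506 I₀, giving I₀ = 1820/0.07506 = 2.425e+04 lux.

I₀ ≈ 2.42e4 lux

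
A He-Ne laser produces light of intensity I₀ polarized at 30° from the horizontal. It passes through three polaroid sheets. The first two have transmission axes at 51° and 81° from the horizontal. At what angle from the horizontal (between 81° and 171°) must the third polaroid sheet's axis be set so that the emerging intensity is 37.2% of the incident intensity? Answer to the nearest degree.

θ ≈ 122°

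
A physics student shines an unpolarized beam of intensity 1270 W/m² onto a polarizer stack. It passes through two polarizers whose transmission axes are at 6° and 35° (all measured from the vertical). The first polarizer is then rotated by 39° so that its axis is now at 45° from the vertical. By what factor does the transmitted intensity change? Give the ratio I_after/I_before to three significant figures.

Before rotation:
Unpolarized light through the first polarizer → I₁ = ½ I₀, now polarized at 6°.
I₂ = I₁ cos²(35° − 6°) = 0.5 I₀ · cos²(29°) = 0.3825 I₀.
After rotation:
Unpolarized light through the first polarizer → I₁ = ½ I₀, now polarized at 45°.
I₂ = I₁ cos²(35° − 45°) = 0.5 I₀ · cos²(10°) = 0.4849 I₀.
Ratio = 0.4849 / 0.3825 = 1.268.

I_new/I_old ≈ 1.27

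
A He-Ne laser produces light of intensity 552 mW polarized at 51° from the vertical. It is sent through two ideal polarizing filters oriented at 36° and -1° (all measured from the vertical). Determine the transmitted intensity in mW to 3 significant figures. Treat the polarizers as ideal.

By Malus's law, I₁ = 552 mW · cos²(15°) = 515 mW.
I₂ = I₁ · cos²(37°) = 515 · 0.6378 = 328.5 mW.

I ≈ 328 mW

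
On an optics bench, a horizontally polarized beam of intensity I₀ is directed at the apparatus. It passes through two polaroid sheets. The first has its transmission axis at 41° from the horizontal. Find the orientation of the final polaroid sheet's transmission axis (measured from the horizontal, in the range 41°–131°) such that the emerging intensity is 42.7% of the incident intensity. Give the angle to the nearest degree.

I₁ = I₀ cos²(41° − 0°) = I₀ cos²(41°) = 0.5696 I₀.
Need I₂/I₀ = 0.427, so cos²(θ − 41°) = 0.427 / 0.5696 = 0.7497.
θ − 41° = arccos(√0.7497) = 30.0°, giving θ ≈ 41 + 30.0 = 71.0°.

θ ≈ 71°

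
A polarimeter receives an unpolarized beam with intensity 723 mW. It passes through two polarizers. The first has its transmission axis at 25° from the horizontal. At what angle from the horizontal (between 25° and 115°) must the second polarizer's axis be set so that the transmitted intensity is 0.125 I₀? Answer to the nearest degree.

θ ≈ 85°

Unpolarized light through the first polarizer → I₁ = ½ I₀, now polarized at 25°.
Need I₂/I₀ = 0.125, so cos²(θ − 25°) = 0.125 / 0.5 = 0.25.
θ − 25° = arccos(√0.25) = 60.0°, giving θ ≈ 25 + 60.0 = 85.0°.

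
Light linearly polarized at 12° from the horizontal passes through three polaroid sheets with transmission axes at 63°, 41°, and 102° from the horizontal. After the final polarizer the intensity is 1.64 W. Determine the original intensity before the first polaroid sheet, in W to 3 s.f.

I₁ = I₀ cos²(63° − 12°) = I₀ cos²(51°) = 0.396 I₀.
I₂ = I₁ cos²(41° − 63°) = 0.396 I₀ · cos²(22°) = 0.3405 I₀.
I₃ = I₂ cos²(102° − 41°) = 0.3405 I₀ · cos²(61°) = 0.08002 I₀.
So 1.64 W = 0.08002 I₀, giving I₀ = 1.64/0.08002 = 20.49 W.

I₀ ≈ 20.5 W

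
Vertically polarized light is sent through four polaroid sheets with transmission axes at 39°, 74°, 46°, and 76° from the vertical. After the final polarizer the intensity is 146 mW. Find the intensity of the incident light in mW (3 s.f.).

By Malus's law, I₁ = I₀ cos²(39° − 0°) = I₀ cos²(39°) = 0.604 I₀.
I₂ = I₁ cos²(74° − 39°) = 0.604 I₀ · cos²(35°) = 0.4053 I₀.
I₃ = I₂ cos²(46° − 74°) = 0.4053 I₀ · cos²(28°) = 0.3159 I₀.
I₄ = I₃ cos²(76° − 46°) = 0.3159 I₀ · cos²(30°) = 0.237 I₀.
So 146 mW = 0.237 I₀, giving I₀ = 146/0.237 = 616.2 mW.

I₀ ≈ 616 mW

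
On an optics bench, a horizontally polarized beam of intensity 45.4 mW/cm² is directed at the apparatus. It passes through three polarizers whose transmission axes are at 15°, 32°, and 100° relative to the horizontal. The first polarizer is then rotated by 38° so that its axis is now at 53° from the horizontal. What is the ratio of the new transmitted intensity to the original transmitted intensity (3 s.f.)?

I_new/I_old ≈ 0.370

Before rotation:
I₁ = I₀ cos²(15° − 0°) = I₀ cos²(15°) = 0.933 I₀.
I₂ = I₁ cos²(32° − 15°) = 0.933 I₀ · cos²(17°) = 0.8533 I₀.
I₃ = I₂ cos²(100° − 32°) = 0.8533 I₀ · cos²(68°) = 0.1197 I₀.
After rotation:
I₁ = I₀ cos²(53° − 0°) = I₀ cos²(53°) = 0.3622 I₀.
I₂ = I₁ cos²(32° − 53°) = 0.3622 I₀ · cos²(21°) = 0.3157 I₀.
I₃ = I₂ cos²(100° − 32°) = 0.3157 I₀ · cos²(68°) = 0.0443 I₀.
Ratio = 0.0443 / 0.1197 = 0.37.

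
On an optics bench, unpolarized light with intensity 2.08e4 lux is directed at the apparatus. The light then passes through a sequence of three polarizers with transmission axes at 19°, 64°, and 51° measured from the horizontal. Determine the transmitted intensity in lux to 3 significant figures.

I ≈ 4940 lux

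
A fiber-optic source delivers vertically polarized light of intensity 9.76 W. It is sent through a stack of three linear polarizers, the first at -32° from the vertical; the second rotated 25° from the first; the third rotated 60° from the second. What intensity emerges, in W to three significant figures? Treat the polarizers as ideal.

By Malus's law, I₁ = 9.76 W · cos²(32°) = 7.019 W.
I₂ = I₁ · cos²(25°) = 7.019 · 0.8214 = 5.766 W.
I₃ = I₂ · cos²(60°) = 5.766 · 0.25 = 1.441 W.

I ≈ 1.44 W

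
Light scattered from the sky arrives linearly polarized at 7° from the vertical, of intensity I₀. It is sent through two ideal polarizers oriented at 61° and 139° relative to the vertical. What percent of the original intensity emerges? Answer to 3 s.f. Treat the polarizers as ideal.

By Malus's law, I₁ = I₀ cos²(61° − 7°) = I₀ cos²(54°) = 0.3455 I₀.
I₂ = I₁ cos²(139° − 61°) = 0.3455 I₀ · cos²(78°) = 0.01493 I₀.
That is 1.493% of the incident intensity.

≈ 1.49%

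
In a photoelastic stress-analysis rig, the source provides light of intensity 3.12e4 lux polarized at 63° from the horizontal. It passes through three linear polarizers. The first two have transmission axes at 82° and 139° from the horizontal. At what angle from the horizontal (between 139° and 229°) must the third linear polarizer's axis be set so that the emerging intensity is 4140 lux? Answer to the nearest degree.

θ ≈ 184°

By Malus's law, I₁ = I₀ cos²(82° − 63°) = I₀ cos²(19°) = 0.894 I₀.
I₂ = I₁ cos²(139° − 82°) = 0.894 I₀ · cos²(57°) = 0.2652 I₀.
Target fraction: 4140 / 3.12e4 lux = 0.1327 of I₀.
Need I₃/I₀ = 0.1327, so cos²(θ − 139°) = 0.1327 / 0.2652 = 0.5004.
θ − 139° = arccos(√0.5004) = 45.0°, giving θ ≈ 139 + 45.0 = 184.0°.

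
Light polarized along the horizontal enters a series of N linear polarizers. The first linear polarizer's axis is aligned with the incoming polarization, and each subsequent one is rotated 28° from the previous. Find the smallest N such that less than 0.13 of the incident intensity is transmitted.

First polarizer is aligned with the polarization: full transmission.
Each further stage multiplies by cos²(28°) = 0.7796.
After N polarizers: T = 0.7796^(N−1). Require T < 0.13 ⇒ N−1 > ln(0.13)/ln(0.7796) = 8.19, so N−1 ≥ 9 and N = 10.
Check: N=10 gives T = 0.1064 < 0.13; N=9 gives T = 0.1364.

N = 10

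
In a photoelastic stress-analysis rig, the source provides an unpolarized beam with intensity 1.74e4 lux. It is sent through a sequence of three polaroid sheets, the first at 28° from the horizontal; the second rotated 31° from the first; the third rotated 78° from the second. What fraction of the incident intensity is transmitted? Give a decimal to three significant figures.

Unpolarized light through the first polarizer → I₁ = 1.74e4 lux/2 = 8700 lux, polarized at 28°.
I₂ = I₁ · cos²(31°) = 8700 · 0.7347 = 6392 lux.
I₃ = I₂ · cos²(78°) = 6392 · 0.04323 = 276.3 lux.
Transmitted fraction = 0.01588.

I/I₀ ≈ 0.0159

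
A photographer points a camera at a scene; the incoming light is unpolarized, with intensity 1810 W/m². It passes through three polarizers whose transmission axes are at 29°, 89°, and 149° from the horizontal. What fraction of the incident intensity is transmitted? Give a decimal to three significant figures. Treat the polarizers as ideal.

I/I₀ ≈ 0.0313

Unpolarized light through the first polarizer → I₁ = 1810 W/m²/2 = 905 W/m², polarized at 29°.
I₂ = I₁ · cos²(60°) = 905 · 0.25 = 226.3 W/m².
I₃ = I₂ · cos²(60°) = 226.3 · 0.25 = 56.56 W/m².
Transmitted fraction = 0.03125.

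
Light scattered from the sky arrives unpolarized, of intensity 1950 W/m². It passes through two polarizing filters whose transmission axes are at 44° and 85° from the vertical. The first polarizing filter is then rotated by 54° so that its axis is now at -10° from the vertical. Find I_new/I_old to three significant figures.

I_new/I_old ≈ 0.0133

Before rotation:
Unpolarized light through the first polarizer → I₁ = ½ I₀, now polarized at 44°.
I₂ = I₁ cos²(85° − 44°) = 0.5 I₀ · cos²(41°) = 0.2848 I₀.
After rotation:
Unpolarized light through the first polarizer → I₁ = ½ I₀, now polarized at -10°.
Angle between axes 1 and 2: 85°. I₂ = 0.5 I₀ · cos²(85°) = 0.003798 I₀.
Ratio = 0.003798 / 0.2848 = 0.01334.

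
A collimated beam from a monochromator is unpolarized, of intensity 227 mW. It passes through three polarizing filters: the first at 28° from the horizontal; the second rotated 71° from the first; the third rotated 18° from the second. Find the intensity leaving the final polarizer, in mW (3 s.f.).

Unpolarized light through the first polarizer → I₁ = 227 mW/2 = 113.5 mW, polarized at 28°.
I₂ = I₁ · cos²(71°) = 113.5 · 0.106 = 12.03 mW.
I₃ = I₂ · cos²(18°) = 12.03 · 0.9045 = 10.88 mW.

I ≈ 10.9 mW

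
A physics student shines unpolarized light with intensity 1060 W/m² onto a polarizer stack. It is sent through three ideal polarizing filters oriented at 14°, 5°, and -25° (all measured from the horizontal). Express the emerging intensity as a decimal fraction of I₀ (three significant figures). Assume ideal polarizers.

I/I₀ ≈ 0.366

Unpolarized light through the first polarizer → I₁ = 1060 W/m²/2 = 530 W/m², polarized at 14°.
I₂ = I₁ · cos²(9°) = 530 · 0.9755 = 517 W/m².
I₃ = I₂ · cos²(30°) = 517 · 0.75 = 387.8 W/m².
Transmitted fraction = 0.3658.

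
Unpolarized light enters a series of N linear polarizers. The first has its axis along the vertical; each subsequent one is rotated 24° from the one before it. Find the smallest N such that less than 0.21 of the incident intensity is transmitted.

N = 6

First polarizer halves the unpolarized light: factor 1/2.
Each further stage multiplies by cos²(24°) = 0.8346.
After N polarizers: T = 0.5·0.8346^(N−1). Require T < 0.21 ⇒ N−1 > ln(0.21/0.5)/ln(0.8346) = 4.80, so N−1 ≥ 5 and N = 6.
Check: N=6 gives T = 0.2024 < 0.21; N=5 gives T = 0.2426.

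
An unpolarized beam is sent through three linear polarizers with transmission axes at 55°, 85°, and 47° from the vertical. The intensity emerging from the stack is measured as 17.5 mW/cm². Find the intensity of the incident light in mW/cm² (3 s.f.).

Unpolarized light through the first polarizer → I₁ = ½ I₀, now polarized at 55°.
I₂ = I₁ cos²(85° − 55°) = 0.5 I₀ · cos²(30°) = 0.375 I₀.
I₃ = I₂ cos²(47° − 85°) = 0.375 I₀ · cos²(38°) = 0.2329 I₀.
So 17.5 mW/cm² = 0.2329 I₀, giving I₀ = 17.5/0.2329 = 75.15 mW/cm².

I₀ ≈ 75.2 mW/cm²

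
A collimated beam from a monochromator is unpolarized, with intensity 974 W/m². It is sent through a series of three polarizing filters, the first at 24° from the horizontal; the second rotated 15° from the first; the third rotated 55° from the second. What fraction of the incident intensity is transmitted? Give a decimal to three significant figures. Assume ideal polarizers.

Unpolarized light through the first polarizer → I₁ = 974 W/m²/2 = 487 W/m², polarized at 24°.
I₂ = I₁ · cos²(15°) = 487 · 0.933 = 454.4 W/m².
I₃ = I₂ · cos²(55°) = 454.4 · 0.329 = 149.5 W/m².
Transmitted fraction = 0.1535.

I/I₀ ≈ 0.153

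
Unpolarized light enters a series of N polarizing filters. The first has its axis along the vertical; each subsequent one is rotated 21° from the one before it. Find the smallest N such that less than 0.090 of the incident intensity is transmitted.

N = 14

First polarizer halves the unpolarized light: factor 1/2.
Each further stage multiplies by cos²(21°) = 0.8716.
After N polarizers: T = 0.5·0.8716^(N−1). Require T < 0.090 ⇒ N−1 > ln(0.090/0.5)/ln(0.8716) = 12.48, so N−1 ≥ 13 and N = 14.
Check: N=14 gives T = 0.08374 < 0.090; N=13 gives T = 0.09608.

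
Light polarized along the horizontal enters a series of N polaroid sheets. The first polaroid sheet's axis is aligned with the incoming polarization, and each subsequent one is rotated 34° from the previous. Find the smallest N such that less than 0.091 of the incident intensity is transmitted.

N = 8

First polarizer is aligned with the polarization: full transmission.
Each further stage multiplies by cos²(34°) = 0.6873.
After N polarizers: T = 0.6873^(N−1). Require T < 0.091 ⇒ N−1 > ln(0.091)/ln(0.6873) = 6.39, so N−1 ≥ 7 and N = 8.
Check: N=8 gives T = 0.07245 < 0.091; N=7 gives T = 0.1054.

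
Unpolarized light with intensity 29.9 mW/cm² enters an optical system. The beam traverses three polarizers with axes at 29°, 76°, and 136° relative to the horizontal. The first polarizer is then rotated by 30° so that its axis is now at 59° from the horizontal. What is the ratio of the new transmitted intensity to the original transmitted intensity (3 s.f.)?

Before rotation:
Unpolarized light through the first polarizer → I₁ = ½ I₀, now polarized at 29°.
I₂ = I₁ cos²(76° − 29°) = 0.5 I₀ · cos²(47°) = 0.2326 I₀.
I₃ = I₂ cos²(136° − 76°) = 0.2326 I₀ · cos²(60°) = 0.05814 I₀.
After rotation:
Unpolarized light through the first polarizer → I₁ = ½ I₀, now polarized at 59°.
I₂ = I₁ cos²(76° − 59°) = 0.5 I₀ · cos²(17°) = 0.4573 I₀.
I₃ = I₂ cos²(136° − 76°) = 0.4573 I₀ · cos²(60°) = 0.1143 I₀.
Ratio = 0.1143 / 0.05814 = 1.966.

I_new/I_old ≈ 1.97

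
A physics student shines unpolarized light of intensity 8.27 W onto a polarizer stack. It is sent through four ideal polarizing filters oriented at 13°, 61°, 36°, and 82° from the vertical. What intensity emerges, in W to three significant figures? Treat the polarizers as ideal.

I ≈ 0.734 W

Unpolarized light through the first polarizer → I₁ = 8.27 W/2 = 4.135 W, polarized at 13°.
I₂ = I₁ · cos²(48°) = 4.135 · 0.4477 = 1.851 W.
I₃ = I₂ · cos²(25°) = 1.851 · 0.8214 = 1.521 W.
I₄ = I₃ · cos²(46°) = 1.521 · 0.4826 = 0.7338 W.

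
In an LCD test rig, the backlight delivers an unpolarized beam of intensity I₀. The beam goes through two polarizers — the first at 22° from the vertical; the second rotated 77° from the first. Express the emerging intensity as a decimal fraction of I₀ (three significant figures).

≈ 0.0253 I₀

Unpolarized light through the first polarizer → I₁ = ½ I₀, now polarized at 22°.
I₂ = I₁ cos²(77°) = 0.5 · 0.0506 I₀ = 0.0253 I₀.
Transmitted fraction = 0.0253.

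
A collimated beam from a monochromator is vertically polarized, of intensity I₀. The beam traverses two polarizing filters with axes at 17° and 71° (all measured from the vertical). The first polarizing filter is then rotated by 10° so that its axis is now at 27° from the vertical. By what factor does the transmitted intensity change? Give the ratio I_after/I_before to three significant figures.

I_new/I_old ≈ 1.30

Before rotation:
I₁ = I₀ cos²(17° − 0°) = I₀ cos²(17°) = 0.9145 I₀.
I₂ = I₁ cos²(71° − 17°) = 0.9145 I₀ · cos²(54°) = 0.316 I₀.
After rotation:
I₁ = I₀ cos²(27° − 0°) = I₀ cos²(27°) = 0.7939 I₀.
I₂ = I₁ cos²(71° − 27°) = 0.7939 I₀ · cos²(44°) = 0.4108 I₀.
Ratio = 0.4108 / 0.316 = 1.3.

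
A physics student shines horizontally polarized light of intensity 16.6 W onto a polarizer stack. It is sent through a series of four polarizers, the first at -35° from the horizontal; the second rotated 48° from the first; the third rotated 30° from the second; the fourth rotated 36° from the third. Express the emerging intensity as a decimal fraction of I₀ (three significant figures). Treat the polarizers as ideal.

I/I₀ ≈ 0.147

By Malus's law, I₁ = 16.6 W · cos²(35°) = 11.14 W.
I₂ = I₁ · cos²(48°) = 11.14 · 0.4477 = 4.987 W.
I₃ = I₂ · cos²(30°) = 4.987 · 0.75 = 3.74 W.
I₄ = I₃ · cos²(36°) = 3.74 · 0.6545 = 2.448 W.
Transmitted fraction = 0.1475.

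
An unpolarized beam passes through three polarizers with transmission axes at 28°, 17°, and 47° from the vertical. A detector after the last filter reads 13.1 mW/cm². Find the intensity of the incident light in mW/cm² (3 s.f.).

Unpolarized light through the first polarizer → I₁ = ½ I₀, now polarized at 28°.
I₂ = I₁ cos²(17° − 28°) = 0.5 I₀ · cos²(11°) = 0.4818 I₀.
I₃ = I₂ cos²(47° − 17°) = 0.4818 I₀ · cos²(30°) = 0.3613 I₀.
So 13.1 mW/cm² = 0.3613 I₀, giving I₀ = 13.1/0.3613 = 36.25 mW/cm².

I₀ ≈ 36.3 mW/cm²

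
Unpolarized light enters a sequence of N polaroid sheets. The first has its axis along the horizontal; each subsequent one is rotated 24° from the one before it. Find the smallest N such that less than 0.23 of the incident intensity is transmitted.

N = 6

First polarizer halves the unpolarized light: factor 1/2.
Each further stage multiplies by cos²(24°) = 0.8346.
After N polarizers: T = 0.5·0.8346^(N−1). Require T < 0.23 ⇒ N−1 > ln(0.23/0.5)/ln(0.8346) = 4.29, so N−1 ≥ 5 and N = 6.
Check: N=6 gives T = 0.2024 < 0.23; N=5 gives T = 0.2426.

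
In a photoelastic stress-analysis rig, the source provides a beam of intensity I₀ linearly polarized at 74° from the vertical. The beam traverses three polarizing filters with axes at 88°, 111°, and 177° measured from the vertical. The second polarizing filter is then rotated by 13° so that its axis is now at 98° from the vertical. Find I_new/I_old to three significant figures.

I_new/I_old ≈ 0.252

Before rotation:
I₁ = I₀ cos²(88° − 74°) = I₀ cos²(14°) = 0.9415 I₀.
I₂ = I₁ cos²(111° − 88°) = 0.9415 I₀ · cos²(23°) = 0.7977 I₀.
I₃ = I₂ cos²(177° − 111°) = 0.7977 I₀ · cos²(66°) = 0.132 I₀.
After rotation:
I₁ = I₀ cos²(88° − 74°) = I₀ cos²(14°) = 0.9415 I₀.
I₂ = I₁ cos²(98° − 88°) = 0.9415 I₀ · cos²(10°) = 0.9131 I₀.
I₃ = I₂ cos²(177° − 98°) = 0.9131 I₀ · cos²(79°) = 0.03324 I₀.
Ratio = 0.03324 / 0.132 = 0.2519.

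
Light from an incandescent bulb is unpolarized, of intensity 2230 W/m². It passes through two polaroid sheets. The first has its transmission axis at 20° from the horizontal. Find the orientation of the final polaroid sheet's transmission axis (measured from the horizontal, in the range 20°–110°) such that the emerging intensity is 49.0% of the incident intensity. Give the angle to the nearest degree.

θ ≈ 28°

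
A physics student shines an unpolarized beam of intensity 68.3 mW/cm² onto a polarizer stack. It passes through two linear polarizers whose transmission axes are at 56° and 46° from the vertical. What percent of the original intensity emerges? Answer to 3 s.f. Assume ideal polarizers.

≈ 48.5%

Unpolarized light through the first polarizer → I₁ = 68.3 mW/cm²/2 = 34.15 mW/cm², polarized at 56°.
I₂ = I₁ · cos²(10°) = 34.15 · 0.9698 = 33.12 mW/cm².
That is 48.49% of the incident intensity.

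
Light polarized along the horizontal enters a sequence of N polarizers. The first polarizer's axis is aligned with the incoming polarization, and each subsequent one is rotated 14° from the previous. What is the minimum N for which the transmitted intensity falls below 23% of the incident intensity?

First polarizer is aligned with the polarization: full transmission.
Each further stage multiplies by cos²(14°) = 0.9415.
After N polarizers: T = 0.9415^(N−1). Require T < 0.23 ⇒ N−1 > ln(0.23)/ln(0.9415) = 24.37, so N−1 ≥ 25 and N = 26.
Check: N=26 gives T = 0.2214 < 0.23; N=25 gives T = 0.2352.

N = 26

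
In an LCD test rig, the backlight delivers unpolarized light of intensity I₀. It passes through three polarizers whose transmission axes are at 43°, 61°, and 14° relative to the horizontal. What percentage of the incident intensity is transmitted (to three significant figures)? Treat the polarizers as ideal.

Unpolarized light through the first polarizer → I₁ = ½ I₀, now polarized at 43°.
I₂ = I₁ cos²(61° − 43°) = 0.5 I₀ · cos²(18°) = 0.4523 I₀.
I₃ = I₂ cos²(14° − 61°) = 0.4523 I₀ · cos²(47°) = 0.2104 I₀.
That is 21.04% of the incident intensity.

≈ 21.0%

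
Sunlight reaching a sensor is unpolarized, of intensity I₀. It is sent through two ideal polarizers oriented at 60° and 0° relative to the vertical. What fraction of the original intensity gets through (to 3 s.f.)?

Unpolarized light through the first polarizer → I₁ = ½ I₀, now polarized at 60°.
I₂ = I₁ cos²(0° − 60°) = 0.5 I₀ · cos²(60°) = 0.125 I₀.
Transmitted fraction = 0.125.

≈ 0.125 I₀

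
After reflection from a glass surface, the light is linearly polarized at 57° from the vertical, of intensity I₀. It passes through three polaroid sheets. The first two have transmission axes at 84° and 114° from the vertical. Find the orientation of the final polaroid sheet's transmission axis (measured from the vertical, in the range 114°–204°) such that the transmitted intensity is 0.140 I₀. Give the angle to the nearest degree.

θ ≈ 175°

By Malus's law, I₁ = I₀ cos²(84° − 57°) = I₀ cos²(27°) = 0.7939 I₀.
I₂ = I₁ cos²(114° − 84°) = 0.7939 I₀ · cos²(30°) = 0.5954 I₀.
Need I₃/I₀ = 0.14, so cos²(θ − 114°) = 0.14 / 0.5954 = 0.2351.
θ − 114° = arccos(√0.2351) = 61.0°, giving θ ≈ 114 + 61.0 = 175.0°.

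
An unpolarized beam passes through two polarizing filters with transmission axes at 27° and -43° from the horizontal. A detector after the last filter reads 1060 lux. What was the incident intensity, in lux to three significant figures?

Unpolarized light through the first polarizer → I₁ = ½ I₀, now polarized at 27°.
I₂ = I₁ cos²(-43° − 27°) = 0.5 I₀ · cos²(70°) = 0.05849 I₀.
So 1060 lux = 0.05849 I₀, giving I₀ = 1060/0.05849 = 1.812e+04 lux.

I₀ ≈ 1.81e4 lux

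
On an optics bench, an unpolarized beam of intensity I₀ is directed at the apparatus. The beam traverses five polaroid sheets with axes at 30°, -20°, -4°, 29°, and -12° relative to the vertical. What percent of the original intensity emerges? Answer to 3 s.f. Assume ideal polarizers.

≈ 7.65%

Unpolarized light through the first polarizer → I₁ = ½ I₀, now polarized at 30°.
I₂ = I₁ cos²(-20° − 30°) = 0.5 I₀ · cos²(50°) = 0.2066 I₀.
I₃ = I₂ cos²(-4° + 20°) = 0.2066 I₀ · cos²(16°) = 0.1909 I₀.
I₄ = I₃ cos²(29° + 4°) = 0.1909 I₀ · cos²(33°) = 0.1343 I₀.
I₅ = I₄ cos²(-12° − 29°) = 0.1343 I₀ · cos²(41°) = 0.07648 I₀.
That is 7.648% of the incident intensity.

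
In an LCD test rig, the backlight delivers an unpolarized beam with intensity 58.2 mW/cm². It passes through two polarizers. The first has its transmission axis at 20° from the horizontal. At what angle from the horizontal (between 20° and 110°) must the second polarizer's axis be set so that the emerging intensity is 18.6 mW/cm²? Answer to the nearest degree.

θ ≈ 57°

Unpolarized light through the first polarizer → I₁ = ½ I₀, now polarized at 20°.
Target fraction: 18.6 / 58.2 mW/cm² = 0.3196 of I₀.
Need I₂/I₀ = 0.3196, so cos²(θ − 20°) = 0.3196 / 0.5 = 0.6392.
θ − 20° = arccos(√0.6392) = 36.9°, giving θ ≈ 20 + 36.9 = 56.9°.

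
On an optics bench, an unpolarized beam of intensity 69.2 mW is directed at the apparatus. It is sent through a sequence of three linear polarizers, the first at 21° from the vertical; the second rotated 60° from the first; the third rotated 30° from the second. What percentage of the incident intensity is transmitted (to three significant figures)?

Unpolarized light through the first polarizer → I₁ = 69.2 mW/2 = 34.6 mW, polarized at 21°.
I₂ = I₁ · cos²(60°) = 34.6 · 0.25 = 8.65 mW.
I₃ = I₂ · cos²(30°) = 8.65 · 0.75 = 6.488 mW.
That is 9.375% of the incident intensity.

≈ 9.38%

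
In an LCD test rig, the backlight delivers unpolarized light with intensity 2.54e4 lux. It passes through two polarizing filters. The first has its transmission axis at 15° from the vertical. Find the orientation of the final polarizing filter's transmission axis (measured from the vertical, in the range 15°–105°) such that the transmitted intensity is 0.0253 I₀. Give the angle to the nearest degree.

θ ≈ 92°

Unpolarized light through the first polarizer → I₁ = ½ I₀, now polarized at 15°.
Need I₂/I₀ = 0.0253, so cos²(θ − 15°) = 0.0253 / 0.5 = 0.0506.
θ − 15° = arccos(√0.0506) = 77.0°, giving θ ≈ 15 + 77.0 = 92.0°.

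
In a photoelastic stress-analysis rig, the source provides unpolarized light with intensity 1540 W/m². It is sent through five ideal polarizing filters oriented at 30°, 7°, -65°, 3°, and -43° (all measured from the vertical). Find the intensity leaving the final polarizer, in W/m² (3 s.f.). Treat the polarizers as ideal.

Unpolarized light through the first polarizer → I₁ = 1540 W/m²/2 = 770 W/m², polarized at 30°.
I₂ = I₁ · cos²(23°) = 770 · 0.8473 = 652.4 W/m².
I₃ = I₂ · cos²(72°) = 652.4 · 0.09549 = 62.3 W/m².
I₄ = I₃ · cos²(68°) = 62.3 · 0.1403 = 8.743 W/m².
I₅ = I₄ · cos²(46°) = 8.743 · 0.4826 = 4.219 W/m².

I ≈ 4.22 W/m²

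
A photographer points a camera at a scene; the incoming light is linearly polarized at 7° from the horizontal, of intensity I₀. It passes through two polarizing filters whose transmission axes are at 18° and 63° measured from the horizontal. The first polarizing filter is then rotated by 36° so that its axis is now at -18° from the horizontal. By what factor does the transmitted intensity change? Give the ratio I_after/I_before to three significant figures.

I_new/I_old ≈ 0.0417

Before rotation:
I₁ = I₀ cos²(18° − 7°) = I₀ cos²(11°) = 0.9636 I₀.
I₂ = I₁ cos²(63° − 18°) = 0.9636 I₀ · cos²(45°) = 0.4818 I₀.
After rotation:
I₁ = I₀ cos²(-18° − 7°) = I₀ cos²(25°) = 0.8214 I₀.
I₂ = I₁ cos²(63° + 18°) = 0.8214 I₀ · cos²(81°) = 0.0201 I₀.
Ratio = 0.0201 / 0.4818 = 0.04172.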